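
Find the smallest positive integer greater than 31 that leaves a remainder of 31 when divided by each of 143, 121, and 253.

36210

N − 31 must be a common multiple of 143, 121, and 253.
143 = 11 × 13
121 = 11^2
253 = 11 × 23
LCM(143, 121, 253) = 11^2 × 13 × 23 = 36179.
Smallest N > 31 is LCM + 31 = 36179 + 31 = 36210.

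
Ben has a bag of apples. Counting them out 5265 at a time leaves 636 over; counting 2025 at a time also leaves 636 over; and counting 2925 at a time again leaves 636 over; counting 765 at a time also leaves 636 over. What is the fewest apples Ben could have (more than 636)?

N − 636 must be a common multiple of 5265, 2025, 2925, and 765.
5265 = 3^4 × 5 × 13
2025 = 3^4 × 5^2
2925 = 3^2 × 5^2 × 13
765 = 3^2 × 5 × 17
LCM(5265, 2025, 2925, 765) = 3^4 × 5^2 × 13 × 17 = 447525.
Smallest N > 636 is LCM + 636 = 447525 + 636 = 448161.

448161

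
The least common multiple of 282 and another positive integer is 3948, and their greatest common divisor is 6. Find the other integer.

gcd × lcm = product of the two integers, so the other integer is (6 × 3948) / 282 = 84.

84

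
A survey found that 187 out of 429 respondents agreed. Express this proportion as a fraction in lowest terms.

17/39

187 = 11 × 17
429 = 3 × 11 × 13
gcd(187, 429) = 11.
Divide numerator and denominator by 11: 187/429 = 17/39.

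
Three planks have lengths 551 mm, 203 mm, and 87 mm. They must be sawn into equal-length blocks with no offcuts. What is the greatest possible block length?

The block length must divide every plank, so the greatest is gcd(551, 203, 87).
551 = 19 × 29
203 = 7 × 29
87 = 3 × 29
gcd(551, 203, 87) = 29.

29 mm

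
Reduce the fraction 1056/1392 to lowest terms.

1056 = 2^5 × 3 × 11
1392 = 2^4 × 3 × 29
gcd(1056, 1392) = 2^4 × 3 = 48.
Divide numerator and denominator by 48: 1056/1392 = 22/29.

22/29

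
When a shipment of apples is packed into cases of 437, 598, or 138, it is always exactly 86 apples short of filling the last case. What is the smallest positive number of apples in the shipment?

34000

Being 86 short of a full case of size k means N ≡ −86 (mod k), i.e. N + 86 is a multiple of each size.
437 = 19 × 23
598 = 2 × 13 × 23
138 = 2 × 3 × 23
LCM(437, 598, 138) = 2 × 3 × 13 × 19 × 23 = 34086.
Smallest positive N is 34086 − 86 = 34000.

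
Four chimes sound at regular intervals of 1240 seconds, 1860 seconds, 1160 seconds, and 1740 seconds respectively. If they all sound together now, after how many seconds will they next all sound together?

107880 seconds

The first simultaneous occurrence is after LCM of the individual periods.
1240 = 2^3 × 5 × 31
1860 = 2^2 × 3 × 5 × 31
1160 = 2^3 × 5 × 29
1740 = 2^2 × 3 × 5 × 29
LCM(1240, 1860, 1160, 1740) = 2^3 × 3 × 5 × 29 × 31 = 107880.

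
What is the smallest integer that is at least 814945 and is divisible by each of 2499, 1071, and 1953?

The integer must be a common multiple of 2499, 1071, and 1953, so a multiple of their LCM.
2499 = 3 × 7^2 × 17
1071 = 3^2 × 7 × 17
1953 = 3^2 × 7 × 31
LCM(2499, 1071, 1953) = 3^2 × 7^2 × 17 × 31 = 232407.
Smallest multiple of 232407 that is ≥ 814945: ⌈814945/232407⌉ × 232407 = 4 × 232407 = 929628.

929628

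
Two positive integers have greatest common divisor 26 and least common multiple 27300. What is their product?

For any two positive integers, gcd × lcm = product = 26 × 27300 = 709800.

709800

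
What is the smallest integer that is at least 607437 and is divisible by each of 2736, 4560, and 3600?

615600

The integer must be a common multiple of 2736, 4560, and 3600, so a multiple of their LCM.
2736 = 2^4 × 3^2 × 19
4560 = 2^4 × 3 × 5 × 19
3600 = 2^4 × 3^2 × 5^2
LCM(2736, 4560, 3600) = 2^4 × 3^2 × 5^2 × 19 = 68400.
Smallest multiple of 68400 that is ≥ 607437: ⌈607437/68400⌉ × 68400 = 9 × 68400 = 615600.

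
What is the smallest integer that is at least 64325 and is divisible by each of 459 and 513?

The integer must be a common multiple of 459 and 513, so a multiple of their LCM.
459 = 3^3 × 17
513 = 3^3 × 19
LCM(459, 513) = 3^3 × 17 × 19 = 8721.
Smallest multiple of 8721 that is ≥ 64325: ⌈64325/8721⌉ × 8721 = 8 × 8721 = 69768.

69768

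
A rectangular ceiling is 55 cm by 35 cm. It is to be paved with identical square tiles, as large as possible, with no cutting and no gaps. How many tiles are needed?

77

Tile side = gcd(55, 35).
55 = 5 × 11
35 = 5 × 7
gcd(55, 35) = 5.
Tiles: (55/5) × (35/5) = 11 × 7 = 77.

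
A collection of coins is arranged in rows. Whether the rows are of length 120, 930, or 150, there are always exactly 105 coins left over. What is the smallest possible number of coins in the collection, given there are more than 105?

N − 105 must be a common multiple of 120, 930, and 150.
120 = 2^3 × 3 × 5
930 = 2 × 3 × 5 × 31
150 = 2 × 3 × 5^2
LCM(120, 930, 150) = 2^3 × 3 × 5^2 × 31 = 18600.
Smallest N > 105 is LCM + 105 = 18600 + 105 = 18705.

18705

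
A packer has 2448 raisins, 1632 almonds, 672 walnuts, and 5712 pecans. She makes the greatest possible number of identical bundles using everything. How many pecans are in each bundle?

Number of bundles = gcd(2448, 1632, 672, 5712).
2448 = 2^4 × 3^2 × 17
1632 = 2^5 × 3 × 17
672 = 2^5 × 3 × 7
5712 = 2^4 × 3 × 7 × 17
gcd(2448, 1632, 672, 5712) = 2^4 × 3 = 48.
pecans per bundle = 5712 / 48 = 119.

119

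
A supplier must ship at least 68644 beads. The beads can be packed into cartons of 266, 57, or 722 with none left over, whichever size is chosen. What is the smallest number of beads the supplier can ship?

75810

The number of beads must be a common multiple of 266, 57, and 722, so a multiple of their LCM.
266 = 2 × 7 × 19
57 = 3 × 19
722 = 2 × 19^2
LCM(266, 57, 722) = 2 × 3 × 7 × 19^2 = 15162.
Smallest multiple of 15162 that is ≥ 68644: ⌈68644/15162⌉ × 15162 = 5 × 15162 = 75810.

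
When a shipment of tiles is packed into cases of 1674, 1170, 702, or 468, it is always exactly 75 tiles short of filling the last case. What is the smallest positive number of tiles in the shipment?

Being 75 short of a full case of size k means N ≡ −75 (mod k), i.e. N + 75 is a multiple of each size.
1674 = 2 × 3^3 × 31
1170 = 2 × 3^2 × 5 × 13
702 = 2 × 3^3 × 13
468 = 2^2 × 3^2 × 13
LCM(1674, 1170, 702, 468) = 2^2 × 3^3 × 5 × 13 × 31 = 217620.
Smallest positive N is 217620 − 75 = 217545.

217545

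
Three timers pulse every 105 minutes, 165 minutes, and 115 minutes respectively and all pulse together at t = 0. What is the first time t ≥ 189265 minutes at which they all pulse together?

Joint pulses occur at multiples of LCM(105, 165, 115).
105 = 3 × 5 × 7
165 = 3 × 5 × 11
115 = 5 × 23
LCM(105, 165, 115) = 3 × 5 × 7 × 11 × 23 = 26565.
Smallest multiple of 26565 that is ≥ 189265: ⌈189265/26565⌉ × 26565 = 8 × 26565 = 212520.

212520 minutes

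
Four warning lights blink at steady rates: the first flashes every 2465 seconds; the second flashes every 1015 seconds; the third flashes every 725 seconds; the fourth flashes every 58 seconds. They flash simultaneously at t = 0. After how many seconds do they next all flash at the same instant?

172550 seconds

We need the least common multiple of the intervals.
2465 = 5 × 17 × 29
1015 = 5 × 7 × 29
725 = 5^2 × 29
58 = 2 × 29
LCM(2465, 1015, 725, 58) = 2 × 5^2 × 7 × 17 × 29 = 172550.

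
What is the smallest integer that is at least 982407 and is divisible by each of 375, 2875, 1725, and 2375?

983250

The integer must be a common multiple of 375, 2875, 1725, and 2375, so a multiple of their LCM.
375 = 3 × 5^3
2875 = 5^3 × 23
1725 = 3 × 5^2 × 23
2375 = 5^3 × 19
LCM(375, 2875, 1725, 2375) = 3 × 5^3 × 19 × 23 = 163875.
Smallest multiple of 163875 that is ≥ 982407: ⌈982407/163875⌉ × 163875 = 6 × 163875 = 983250.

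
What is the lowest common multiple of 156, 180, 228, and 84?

156 = 2^2 × 3 × 13
180 = 2^2 × 3^2 × 5
228 = 2^2 × 3 × 19
84 = 2^2 × 3 × 7
LCM(156, 180, 228, 84) = 2^2 × 3^2 × 5 × 7 × 13 × 19 = 311220.

311220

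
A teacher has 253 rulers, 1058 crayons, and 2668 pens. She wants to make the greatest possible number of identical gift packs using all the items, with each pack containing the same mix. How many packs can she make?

The pack count must divide each quantity, so the greatest is gcd(253, 1058, 2668).
253 = 11 × 23
1058 = 2 × 23^2
2668 = 2^2 × 23 × 29
gcd(253, 1058, 2668) = 23.

23 packs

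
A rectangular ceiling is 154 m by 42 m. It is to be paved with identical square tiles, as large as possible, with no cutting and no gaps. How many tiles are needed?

33

Tile side = gcd(154, 42).
154 = 2 × 7 × 11
42 = 2 × 3 × 7
gcd(154, 42) = 2 × 7 = 14.
Tiles: (154/14) × (42/14) = 11 × 3 = 33.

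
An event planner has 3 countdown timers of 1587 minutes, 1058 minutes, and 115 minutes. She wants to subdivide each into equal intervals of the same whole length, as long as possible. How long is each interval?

23 minutes

The interval must divide each timer length; the longest such is the gcd.
1587 = 3 × 23^2
1058 = 2 × 23^2
115 = 5 × 23
gcd(1587, 1058, 115) = 23.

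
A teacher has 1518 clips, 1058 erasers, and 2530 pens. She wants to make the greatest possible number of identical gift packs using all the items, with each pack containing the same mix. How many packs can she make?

46 packs

The pack count must divide each quantity, so the greatest is gcd(1518, 1058, 2530).
1518 = 2 × 3 × 11 × 23
1058 = 2 × 23^2
2530 = 2 × 5 × 11 × 23
gcd(1518, 1058, 2530) = 2 × 23 = 46.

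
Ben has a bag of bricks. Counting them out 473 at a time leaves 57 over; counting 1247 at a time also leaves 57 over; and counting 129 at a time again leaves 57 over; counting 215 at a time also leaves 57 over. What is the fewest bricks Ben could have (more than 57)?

N − 57 must be a common multiple of 473, 1247, 129, and 215.
473 = 11 × 43
1247 = 29 × 43
129 = 3 × 43
215 = 5 × 43
LCM(473, 1247, 129, 215) = 3 × 5 × 11 × 29 × 43 = 205755.
Smallest N > 57 is LCM + 57 = 205755 + 57 = 205812.

205812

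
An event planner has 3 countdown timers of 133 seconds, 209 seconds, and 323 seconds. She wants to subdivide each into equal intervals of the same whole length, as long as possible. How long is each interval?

19 seconds

The interval must divide each timer length; the longest such is the gcd.
133 = 7 × 19
209 = 11 × 19
323 = 17 × 19
gcd(133, 209, 323) = 19.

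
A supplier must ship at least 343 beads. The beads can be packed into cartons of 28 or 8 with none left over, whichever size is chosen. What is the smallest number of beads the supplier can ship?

392

The number of beads must be a common multiple of 28 and 8, so a multiple of their LCM.
28 = 2^2 × 7
8 = 2^3
LCM(28, 8) = 2^3 × 7 = 56.
Smallest multiple of 56 that is ≥ 343: ⌈343/56⌉ × 56 = 7 × 56 = 392.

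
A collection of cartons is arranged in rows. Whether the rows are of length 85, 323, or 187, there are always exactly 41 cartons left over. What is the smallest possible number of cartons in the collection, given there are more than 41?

17806

N − 41 must be a common multiple of 85, 323, and 187.
85 = 5 × 17
323 = 17 × 19
187 = 11 × 17
LCM(85, 323, 187) = 5 × 11 × 17 × 19 = 17765.
Smallest N > 41 is LCM + 41 = 17765 + 41 = 17806.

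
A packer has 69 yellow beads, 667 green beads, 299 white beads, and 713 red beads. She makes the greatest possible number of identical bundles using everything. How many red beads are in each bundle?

31

Number of bundles = gcd(69, 667, 299, 713).
69 = 3 × 23
667 = 23 × 29
299 = 13 × 23
713 = 23 × 31
gcd(69, 667, 299, 713) = 23.
red beads per bundle = 713 / 23 = 31.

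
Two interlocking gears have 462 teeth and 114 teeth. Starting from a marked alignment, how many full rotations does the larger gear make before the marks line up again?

The first common completion time is the LCM of the periods.
462 = 2 × 3 × 7 × 11
114 = 2 × 3 × 19
LCM(462, 114) = 2 × 3 × 7 × 11 × 19 = 8778.
Rotations for period 462: 8778 / 462 = 19.

19 rotations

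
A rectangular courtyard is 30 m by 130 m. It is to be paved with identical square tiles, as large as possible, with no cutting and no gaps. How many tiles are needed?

39

Tile side = gcd(30, 130).
30 = 2 × 3 × 5
130 = 2 × 5 × 13
gcd(30, 130) = 2 × 5 = 10.
Tiles: (30/10) × (130/10) = 3 × 13 = 39.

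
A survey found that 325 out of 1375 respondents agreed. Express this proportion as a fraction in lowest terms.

13/55

325 = 5^2 × 13
1375 = 5^3 × 11
gcd(325, 1375) = 5^2 = 25.
Divide numerator and denominator by 25: 325/1375 = 13/55.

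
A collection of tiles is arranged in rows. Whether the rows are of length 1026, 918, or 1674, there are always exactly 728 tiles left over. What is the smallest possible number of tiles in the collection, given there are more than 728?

N − 728 must be a common multiple of 1026, 918, and 1674.
1026 = 2 × 3^3 × 19
918 = 2 × 3^3 × 17
1674 = 2 × 3^3 × 31
LCM(1026, 918, 1674) = 2 × 3^3 × 17 × 19 × 31 = 540702.
Smallest N > 728 is LCM + 728 = 540702 + 728 = 541430.

541430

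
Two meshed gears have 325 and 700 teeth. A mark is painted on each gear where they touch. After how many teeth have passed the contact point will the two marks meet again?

9100 teeth

We need the least common multiple of the intervals.
325 = 5^2 × 13
700 = 2^2 × 5^2 × 7
LCM(325, 700) = 2^2 × 5^2 × 7 × 13 = 9100.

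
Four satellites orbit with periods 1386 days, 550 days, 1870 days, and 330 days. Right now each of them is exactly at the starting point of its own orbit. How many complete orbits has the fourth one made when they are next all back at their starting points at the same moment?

The first common completion time is the LCM of the periods.
1386 = 2 × 3^2 × 7 × 11
550 = 2 × 5^2 × 11
1870 = 2 × 5 × 11 × 17
330 = 2 × 3 × 5 × 11
LCM(1386, 550, 1870, 330) = 2 × 3^2 × 5^2 × 7 × 11 × 17 = 589050.
Orbits for period 330: 589050 / 330 = 1785.

1785 orbits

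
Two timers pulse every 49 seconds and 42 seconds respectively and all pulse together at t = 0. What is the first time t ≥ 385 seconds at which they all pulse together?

Joint pulses occur at multiples of LCM(49, 42).
49 = 7^2
42 = 2 × 3 × 7
LCM(49, 42) = 2 × 3 × 7^2 = 294.
Smallest multiple of 294 that is ≥ 385: ⌈385/294⌉ × 294 = 2 × 294 = 588.

588 seconds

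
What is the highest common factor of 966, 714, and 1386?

966 = 2 × 3 × 7 × 23
714 = 2 × 3 × 7 × 17
1386 = 2 × 3^2 × 7 × 11
gcd(966, 714, 1386) = 2 × 3 × 7 = 42.

42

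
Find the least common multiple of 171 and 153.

171 = 3^2 × 19
153 = 3^2 × 17
LCM(171, 153) = 3^2 × 17 × 19 = 2907.

2907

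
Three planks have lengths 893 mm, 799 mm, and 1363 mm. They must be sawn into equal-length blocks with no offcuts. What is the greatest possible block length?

47 mm

The block length must divide every plank, so the greatest is gcd(893, 799, 1363).
893 = 19 × 47
799 = 17 × 47
1363 = 29 × 47
gcd(893, 799, 1363) = 47.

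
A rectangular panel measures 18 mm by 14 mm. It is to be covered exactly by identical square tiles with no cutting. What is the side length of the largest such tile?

2 mm

By the Euclidean algorithm:
18 = 1 × 14 + 4
14 = 3 × 4 + 2
4 = 2 × 2 + 0
gcd(18, 14) = 2.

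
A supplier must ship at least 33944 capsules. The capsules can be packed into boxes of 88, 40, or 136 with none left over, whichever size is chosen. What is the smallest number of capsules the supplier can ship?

The number of capsules must be a common multiple of 88, 40, and 136, so a multiple of their LCM.
88 = 2^3 × 11
40 = 2^3 × 5
136 = 2^3 × 17
LCM(88, 40, 136) = 2^3 × 5 × 11 × 17 = 7480.
Smallest multiple of 7480 that is ≥ 33944: ⌈33944/7480⌉ × 7480 = 5 × 7480 = 37400.

37400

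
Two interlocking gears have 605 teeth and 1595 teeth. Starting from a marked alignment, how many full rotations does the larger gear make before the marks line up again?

They are all back at their starting positions together after one LCM of the periods.
605 = 5 × 11^2
1595 = 5 × 11 × 29
LCM(605, 1595) = 5 × 11^2 × 29 = 17545.
Rotations for period 1595: 17545 / 1595 = 11.

11 rotations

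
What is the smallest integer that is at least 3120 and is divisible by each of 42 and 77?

The integer must be a common multiple of 42 and 77, so a multiple of their LCM.
42 = 2 × 3 × 7
77 = 7 × 11
LCM(42, 77) = 2 × 3 × 7 × 11 = 462.
Smallest multiple of 462 that is ≥ 3120: ⌈3120/462⌉ × 462 = 7 × 462 = 3234.

3234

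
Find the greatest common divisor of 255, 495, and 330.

255 = 3 × 5 × 17
495 = 3^2 × 5 × 11
330 = 2 × 3 × 5 × 11
gcd(255, 495, 330) = 3 × 5 = 15.

15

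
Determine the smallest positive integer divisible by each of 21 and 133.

21 = 3 × 7
133 = 7 × 19
LCM(21, 133) = 3 × 7 × 19 = 399.

399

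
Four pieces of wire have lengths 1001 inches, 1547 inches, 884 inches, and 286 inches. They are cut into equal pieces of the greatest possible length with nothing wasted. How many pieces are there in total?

Piece length = gcd(1001, 1547, 884, 286).
1001 = 7 × 11 × 13
1547 = 7 × 13 × 17
884 = 2^2 × 13 × 17
286 = 2 × 11 × 13
gcd(1001, 1547, 884, 286) = 13.
Total pieces = 1001/13 + 1547/13 + 884/13 + 286/13 = 77 + 119 + 68 + 22 = 286.

286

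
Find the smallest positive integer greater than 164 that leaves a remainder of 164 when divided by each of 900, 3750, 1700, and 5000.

765164

N − 164 must be a common multiple of 900, 3750, 1700, and 5000.
900 = 2^2 × 3^2 × 5^2
3750 = 2 × 3 × 5^4
1700 = 2^2 × 5^2 × 17
5000 = 2^3 × 5^4
LCM(900, 3750, 1700, 5000) = 2^3 × 3^2 × 5^4 × 17 = 765000.
Smallest N > 164 is LCM + 164 = 765000 + 164 = 765164.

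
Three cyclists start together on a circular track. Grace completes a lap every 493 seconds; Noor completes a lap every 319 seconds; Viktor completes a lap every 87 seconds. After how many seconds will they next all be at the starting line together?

We need the least common multiple of the intervals.
493 = 17 × 29
319 = 11 × 29
87 = 3 × 29
LCM(493, 319, 87) = 3 × 11 × 17 × 29 = 16269.

16269 seconds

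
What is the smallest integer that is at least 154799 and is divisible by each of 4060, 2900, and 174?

The integer must be a common multiple of 4060, 2900, and 174, so a multiple of their LCM.
4060 = 2^2 × 5 × 7 × 29
2900 = 2^2 × 5^2 × 29
174 = 2 × 3 × 29
LCM(4060, 2900, 174) = 2^2 × 3 × 5^2 × 7 × 29 = 60900.
Smallest multiple of 60900 that is ≥ 154799: ⌈154799/60900⌉ × 60900 = 3 × 60900 = 182700.

182700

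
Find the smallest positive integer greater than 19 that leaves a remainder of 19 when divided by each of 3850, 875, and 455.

250269

N − 19 must be a common multiple of 3850, 875, and 455.
3850 = 2 × 5^2 × 7 × 11
875 = 5^3 × 7
455 = 5 × 7 × 13
LCM(3850, 875, 455) = 2 × 5^3 × 7 × 11 × 13 = 250250.
Smallest N > 19 is LCM + 19 = 250250 + 19 = 250269.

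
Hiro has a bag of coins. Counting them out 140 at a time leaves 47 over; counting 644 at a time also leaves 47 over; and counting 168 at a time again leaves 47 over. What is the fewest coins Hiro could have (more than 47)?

19367

N − 47 must be a common multiple of 140, 644, and 168.
140 = 2^2 × 5 × 7
644 = 2^2 × 7 × 23
168 = 2^3 × 3 × 7
LCM(140, 644, 168) = 2^3 × 3 × 5 × 7 × 23 = 19320.
Smallest N > 47 is LCM + 47 = 19320 + 47 = 19367.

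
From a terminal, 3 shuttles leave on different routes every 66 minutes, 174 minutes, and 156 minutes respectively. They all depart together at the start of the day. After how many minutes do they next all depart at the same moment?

We need the least common multiple of the intervals.
66 = 2 × 3 × 11
174 = 2 × 3 × 29
156 = 2^2 × 3 × 13
LCM(66, 174, 156) = 2^2 × 3 × 11 × 13 × 29 = 49764.

49764 minutes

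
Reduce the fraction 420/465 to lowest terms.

420 = 2^2 × 3 × 5 × 7
465 = 3 × 5 × 31
gcd(420, 465) = 3 × 5 = 15.
Divide numerator and denominator by 15: 420/465 = 28/31.

28/31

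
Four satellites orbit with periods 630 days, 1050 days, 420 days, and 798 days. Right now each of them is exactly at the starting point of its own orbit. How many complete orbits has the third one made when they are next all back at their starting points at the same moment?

All finish a whole number of cycles simultaneously at t = LCM of the periods.
630 = 2 × 3^2 × 5 × 7
1050 = 2 × 3 × 5^2 × 7
420 = 2^2 × 3 × 5 × 7
798 = 2 × 3 × 7 × 19
LCM(630, 1050, 420, 798) = 2^2 × 3^2 × 5^2 × 7 × 19 = 119700.
Orbits for period 420: 119700 / 420 = 285.

285 orbits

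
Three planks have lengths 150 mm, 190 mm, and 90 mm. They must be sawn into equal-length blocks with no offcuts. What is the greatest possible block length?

The block length must divide every plank, so the greatest is gcd(150, 190, 90).
150 = 2 × 3 × 5^2
190 = 2 × 5 × 19
90 = 2 × 3^2 × 5
gcd(150, 190, 90) = 2 × 5 = 10.

10 mm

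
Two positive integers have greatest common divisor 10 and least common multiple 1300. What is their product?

13000

For any two positive integers, gcd × lcm = product = 10 × 1300 = 13000.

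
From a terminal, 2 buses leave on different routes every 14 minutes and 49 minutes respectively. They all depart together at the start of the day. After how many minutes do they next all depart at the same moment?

We need the least common multiple of the intervals.
14 = 2 × 7
49 = 7^2
LCM(14, 49) = 2 × 7^2 = 98.

98 minutes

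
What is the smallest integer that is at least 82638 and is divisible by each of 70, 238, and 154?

91630

The integer must be a common multiple of 70, 238, and 154, so a multiple of their LCM.
70 = 2 × 5 × 7
238 = 2 × 7 × 17
154 = 2 × 7 × 11
LCM(70, 238, 154) = 2 × 5 × 7 × 11 × 17 = 13090.
Smallest multiple of 13090 that is ≥ 82638: ⌈82638/13090⌉ × 13090 = 7 × 13090 = 91630.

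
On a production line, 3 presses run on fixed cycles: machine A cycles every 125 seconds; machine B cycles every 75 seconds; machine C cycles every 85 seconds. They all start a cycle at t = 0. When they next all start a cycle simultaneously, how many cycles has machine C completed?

They are all back at their starting positions together after one LCM of the periods.
125 = 5^3
75 = 3 × 5^2
85 = 5 × 17
LCM(125, 75, 85) = 3 × 5^3 × 17 = 6375.
Cycles for period 85: 6375 / 85 = 75.

75 cycles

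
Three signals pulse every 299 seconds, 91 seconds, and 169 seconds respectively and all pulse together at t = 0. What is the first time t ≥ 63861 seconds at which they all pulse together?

81627 seconds

Joint pulses occur at multiples of LCM(299, 91, 169).
299 = 13 × 23
91 = 7 × 13
169 = 13^2
LCM(299, 91, 169) = 7 × 13^2 × 23 = 27209.
Smallest multiple of 27209 that is ≥ 63861: ⌈63861/27209⌉ × 27209 = 3 × 27209 = 81627.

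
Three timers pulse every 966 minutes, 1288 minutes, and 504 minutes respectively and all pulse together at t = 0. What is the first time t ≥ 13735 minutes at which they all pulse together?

23184 minutes

Joint pulses occur at multiples of LCM(966, 1288, 504).
966 = 2 × 3 × 7 × 23
1288 = 2^3 × 7 × 23
504 = 2^3 × 3^2 × 7
LCM(966, 1288, 504) = 2^3 × 3^2 × 7 × 23 = 11592.
Smallest multiple of 11592 that is ≥ 13735: ⌈13735/11592⌉ × 11592 = 2 × 11592 = 23184.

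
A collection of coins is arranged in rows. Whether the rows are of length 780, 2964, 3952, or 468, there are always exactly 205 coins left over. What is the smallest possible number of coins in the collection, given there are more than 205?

178045

N − 205 must be a common multiple of 780, 2964, 3952, and 468.
780 = 2^2 × 3 × 5 × 13
2964 = 2^2 × 3 × 13 × 19
3952 = 2^4 × 13 × 19
468 = 2^2 × 3^2 × 13
LCM(780, 2964, 3952, 468) = 2^4 × 3^2 × 5 × 13 × 19 = 177840.
Smallest N > 205 is LCM + 205 = 177840 + 205 = 178045.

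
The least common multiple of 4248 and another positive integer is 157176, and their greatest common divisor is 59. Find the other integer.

gcd × lcm = product of the two integers, so the other integer is (59 × 157176) / 4248 = 2183.

2183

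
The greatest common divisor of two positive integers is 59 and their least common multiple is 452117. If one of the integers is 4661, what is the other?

For two integers, gcd × lcm = product, so the other is (59 × 452117) / 4661 = 26674903 / 4661 = 5723.

5723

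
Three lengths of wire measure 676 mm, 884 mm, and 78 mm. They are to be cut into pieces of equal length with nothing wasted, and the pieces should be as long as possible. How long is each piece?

26 mm

The greatest length dividing all of 676, 884, and 78 is their gcd.
676 = 2^2 × 13^2
884 = 2^2 × 13 × 17
78 = 2 × 3 × 13
gcd(676, 884, 78) = 2 × 13 = 26.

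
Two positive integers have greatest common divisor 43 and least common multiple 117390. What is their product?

For any two positive integers, gcd × lcm = product = 43 × 117390 = 5047770.

5047770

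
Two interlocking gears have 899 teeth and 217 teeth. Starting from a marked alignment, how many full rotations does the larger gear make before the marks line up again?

All finish a whole number of cycles simultaneously at t = LCM of the periods.
899 = 29 × 31
217 = 7 × 31
LCM(899, 217) = 7 × 29 × 31 = 6293.
Rotations for period 899: 6293 / 899 = 7.

7 rotations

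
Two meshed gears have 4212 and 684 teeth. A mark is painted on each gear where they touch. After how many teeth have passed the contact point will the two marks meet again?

We need the least common multiple of the intervals.
4212 = 2^2 × 3^4 × 13
684 = 2^2 × 3^2 × 19
LCM(4212, 684) = 2^2 × 3^4 × 13 × 19 = 80028.

80028 teeth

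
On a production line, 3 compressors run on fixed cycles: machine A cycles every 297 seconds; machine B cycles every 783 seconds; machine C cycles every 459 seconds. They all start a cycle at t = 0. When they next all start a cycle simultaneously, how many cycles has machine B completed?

All finish a whole number of cycles simultaneously at t = LCM of the periods.
297 = 3^3 × 11
783 = 3^3 × 29
459 = 3^3 × 17
LCM(297, 783, 459) = 3^3 × 11 × 17 × 29 = 146421.
Cycles for period 783: 146421 / 783 = 187.

187 cycles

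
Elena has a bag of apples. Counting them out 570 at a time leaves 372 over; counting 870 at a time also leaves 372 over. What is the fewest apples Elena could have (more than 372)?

16902

N − 372 must be a common multiple of 570 and 870.
570 = 2 × 3 × 5 × 19
870 = 2 × 3 × 5 × 29
LCM(570, 870) = 2 × 3 × 5 × 19 × 29 = 16530.
Smallest N > 372 is LCM + 372 = 16530 + 372 = 16902.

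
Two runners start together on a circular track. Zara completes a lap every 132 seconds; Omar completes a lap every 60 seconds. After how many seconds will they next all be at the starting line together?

660 seconds

The first simultaneous occurrence is after LCM of the individual periods.
132 = 2^2 × 3 × 11
60 = 2^2 × 3 × 5
LCM(132, 60) = 2^2 × 3 × 5 × 11 = 660.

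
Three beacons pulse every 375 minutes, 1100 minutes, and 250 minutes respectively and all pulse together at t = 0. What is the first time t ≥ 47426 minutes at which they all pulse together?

Joint pulses occur at multiples of LCM(375, 1100, 250).
375 = 3 × 5^3
1100 = 2^2 × 5^2 × 11
250 = 2 × 5^3
LCM(375, 1100, 250) = 2^2 × 3 × 5^3 × 11 = 16500.
Smallest multiple of 16500 that is ≥ 47426: ⌈47426/16500⌉ × 16500 = 3 × 16500 = 49500.

49500 minutes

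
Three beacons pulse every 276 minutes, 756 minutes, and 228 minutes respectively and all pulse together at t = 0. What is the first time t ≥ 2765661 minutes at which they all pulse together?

2973348 minutes

Joint pulses occur at multiples of LCM(276, 756, 228).
276 = 2^2 × 3 × 23
756 = 2^2 × 3^3 × 7
228 = 2^2 × 3 × 19
LCM(276, 756, 228) = 2^2 × 3^3 × 7 × 19 × 23 = 330372.
Smallest multiple of 330372 that is ≥ 2765661: ⌈2765661/330372⌉ × 330372 = 9 × 330372 = 2973348.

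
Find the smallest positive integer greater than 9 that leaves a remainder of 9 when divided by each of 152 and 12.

465

N − 9 must be a common multiple of 152 and 12.
152 = 2^3 × 19
12 = 2^2 × 3
LCM(152, 12) = 2^3 × 3 × 19 = 456.
Smallest N > 9 is LCM + 9 = 456 + 9 = 465.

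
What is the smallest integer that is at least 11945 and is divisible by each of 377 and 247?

The integer must be a common multiple of 377 and 247, so a multiple of their LCM.
377 = 13 × 29
247 = 13 × 19
LCM(377, 247) = 13 × 19 × 29 = 7163.
Smallest multiple of 7163 that is ≥ 11945: ⌈11945/7163⌉ × 7163 = 2 × 7163 = 14326.

14326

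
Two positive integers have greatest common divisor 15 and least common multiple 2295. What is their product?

For any two positive integers, gcd × lcm = product = 15 × 2295 = 34425.

34425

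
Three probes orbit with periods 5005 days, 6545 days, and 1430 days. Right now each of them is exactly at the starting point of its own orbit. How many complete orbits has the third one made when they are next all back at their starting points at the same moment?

They are all back at their starting positions together after one LCM of the periods.
5005 = 5 × 7 × 11 × 13
6545 = 5 × 7 × 11 × 17
1430 = 2 × 5 × 11 × 13
LCM(5005, 6545, 1430) = 2 × 5 × 7 × 11 × 13 × 17 = 170170.
Orbits for period 1430: 170170 / 1430 = 119.

119 orbits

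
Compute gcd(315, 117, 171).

315 = 3^2 × 5 × 7
117 = 3^2 × 13
171 = 3^2 × 19
gcd(315, 117, 171) = 3^2 = 9.

9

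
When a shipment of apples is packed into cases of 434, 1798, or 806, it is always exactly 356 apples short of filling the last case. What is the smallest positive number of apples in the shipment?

163262

Being 356 short of a full case of size k means N ≡ −356 (mod k), i.e. N + 356 is a multiple of each size.
434 = 2 × 7 × 31
1798 = 2 × 29 × 31
806 = 2 × 13 × 31
LCM(434, 1798, 806) = 2 × 7 × 13 × 29 × 31 = 163618.
Smallest positive N is 163618 − 356 = 163262.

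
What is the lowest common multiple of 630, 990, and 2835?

630 = 2 × 3^2 × 5 × 7
990 = 2 × 3^2 × 5 × 11
2835 = 3^4 × 5 × 7
LCM(630, 990, 2835) = 2 × 3^4 × 5 × 7 × 11 = 62370.

62370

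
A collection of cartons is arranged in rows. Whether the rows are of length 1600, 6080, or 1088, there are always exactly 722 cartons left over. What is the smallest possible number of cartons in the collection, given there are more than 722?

N − 722 must be a common multiple of 1600, 6080, and 1088.
1600 = 2^6 × 5^2
6080 = 2^6 × 5 × 19
1088 = 2^6 × 17
LCM(1600, 6080, 1088) = 2^6 × 5^2 × 17 × 19 = 516800.
Smallest N > 722 is LCM + 722 = 516800 + 722 = 517522.

517522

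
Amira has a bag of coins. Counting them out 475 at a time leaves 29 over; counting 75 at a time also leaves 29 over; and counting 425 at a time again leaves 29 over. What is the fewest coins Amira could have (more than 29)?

N − 29 must be a common multiple of 475, 75, and 425.
475 = 5^2 × 19
75 = 3 × 5^2
425 = 5^2 × 17
LCM(475, 75, 425) = 3 × 5^2 × 17 × 19 = 24225.
Smallest N > 29 is LCM + 29 = 24225 + 29 = 24254.

24254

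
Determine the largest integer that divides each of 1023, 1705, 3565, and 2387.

31

1023 = 3 × 11 × 31
1705 = 5 × 11 × 31
3565 = 5 × 23 × 31
2387 = 7 × 11 × 31
gcd(1023, 1705, 3565, 2387) = 31.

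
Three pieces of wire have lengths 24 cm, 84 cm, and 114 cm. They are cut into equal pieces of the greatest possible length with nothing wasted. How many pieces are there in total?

Piece length = gcd(24, 84, 114).
24 = 2^3 × 3
84 = 2^2 × 3 × 7
114 = 2 × 3 × 19
gcd(24, 84, 114) = 2 × 3 = 6.
Total pieces = 24/6 + 84/6 + 114/6 = 4 + 14 + 19 = 37.

37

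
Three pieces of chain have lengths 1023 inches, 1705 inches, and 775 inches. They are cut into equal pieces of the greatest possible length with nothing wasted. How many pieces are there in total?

Piece length = gcd(1023, 1705, 775).
1023 = 3 × 11 × 31
1705 = 5 × 11 × 31
775 = 5^2 × 31
gcd(1023, 1705, 775) = 31.
Total pieces = 1023/31 + 1705/31 + 775/31 = 33 + 55 + 25 = 113.

113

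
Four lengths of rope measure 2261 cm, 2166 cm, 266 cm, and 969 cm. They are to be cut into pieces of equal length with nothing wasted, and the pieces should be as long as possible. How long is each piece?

Each piece length must divide every original length, so the longest possible is gcd(2261, 2166, 266, 969).
2261 = 7 × 17 × 19
2166 = 2 × 3 × 19^2
266 = 2 × 7 × 19
969 = 3 × 17 × 19
gcd(2261, 2166, 266, 969) = 19.

19 cm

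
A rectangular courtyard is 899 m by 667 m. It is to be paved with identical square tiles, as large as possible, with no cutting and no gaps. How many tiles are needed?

713

Tile side = gcd(899, 667).
899 = 29 × 31
667 = 23 × 29
gcd(899, 667) = 29.
Tiles: (899/29) × (667/29) = 31 × 23 = 713.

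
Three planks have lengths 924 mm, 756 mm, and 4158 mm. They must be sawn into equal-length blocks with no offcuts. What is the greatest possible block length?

42 mm

This is the greatest common divisor of 924, 756, and 4158.
924 = 2^2 × 3 × 7 × 11
756 = 2^2 × 3^3 × 7
4158 = 2 × 3^3 × 7 × 11
gcd(924, 756, 4158) = 2 × 3 × 7 = 42.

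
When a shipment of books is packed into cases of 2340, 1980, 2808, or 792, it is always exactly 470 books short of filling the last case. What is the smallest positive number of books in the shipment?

153970

Being 470 short of a full case of size k means N ≡ −470 (mod k), i.e. N + 470 is a multiple of each size.
2340 = 2^2 × 3^2 × 5 × 13
1980 = 2^2 × 3^2 × 5 × 11
2808 = 2^3 × 3^3 × 13
792 = 2^3 × 3^2 × 11
LCM(2340, 1980, 2808, 792) = 2^3 × 3^3 × 5 × 11 × 13 = 154440.
Smallest positive N is 154440 − 470 = 153970.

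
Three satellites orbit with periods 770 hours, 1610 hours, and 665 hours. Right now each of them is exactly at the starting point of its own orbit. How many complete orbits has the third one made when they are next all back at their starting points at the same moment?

506 orbits

The first common completion time is the LCM of the periods.
770 = 2 × 5 × 7 × 11
1610 = 2 × 5 × 7 × 23
665 = 5 × 7 × 19
LCM(770, 1610, 665) = 2 × 5 × 7 × 11 × 19 × 23 = 336490.
Orbits for period 665: 336490 / 665 = 506.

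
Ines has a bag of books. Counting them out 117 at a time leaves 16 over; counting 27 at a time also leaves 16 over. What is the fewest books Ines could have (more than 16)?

N − 16 must be a common multiple of 117 and 27.
117 = 3^2 × 13
27 = 3^3
LCM(117, 27) = 3^3 × 13 = 351.
Smallest N > 16 is LCM + 16 = 351 + 16 = 367.

367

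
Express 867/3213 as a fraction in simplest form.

867 = 3 × 17^2
3213 = 3^3 × 7 × 17
gcd(867, 3213) = 3 × 17 = 51.
Divide numerator and denominator by 51: 867/3213 = 17/63.

17/63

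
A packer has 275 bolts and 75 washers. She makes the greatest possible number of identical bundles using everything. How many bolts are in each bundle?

11

Number of bundles = gcd(275, 75).
275 = 5^2 × 11
75 = 3 × 5^2
gcd(275, 75) = 5^2 = 25.
bolts per bundle = 275 / 25 = 11.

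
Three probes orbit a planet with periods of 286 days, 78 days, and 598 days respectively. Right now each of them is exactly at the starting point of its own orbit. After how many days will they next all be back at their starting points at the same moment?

They coincide at every common multiple of the periods; the first is the LCM.
286 = 2 × 11 × 13
78 = 2 × 3 × 13
598 = 2 × 13 × 23
LCM(286, 78, 598) = 2 × 3 × 11 × 13 × 23 = 19734.

19734 days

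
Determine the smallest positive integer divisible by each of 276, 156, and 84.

25116

276 = 2^2 × 3 × 23
156 = 2^2 × 3 × 13
84 = 2^2 × 3 × 7
LCM(276, 156, 84) = 2^2 × 3 × 7 × 13 × 23 = 25116.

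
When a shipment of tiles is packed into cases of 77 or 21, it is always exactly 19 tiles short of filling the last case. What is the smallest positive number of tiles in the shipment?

212

Being 19 short of a full case of size k means N ≡ −19 (mod k), i.e. N + 19 is a multiple of each size.
77 = 7 × 11
21 = 3 × 7
LCM(77, 21) = 3 × 7 × 11 = 231.
Smallest positive N is 231 − 19 = 212.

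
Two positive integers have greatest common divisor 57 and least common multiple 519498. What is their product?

29611386

For any two positive integers, gcd × lcm = product = 57 × 519498 = 29611386.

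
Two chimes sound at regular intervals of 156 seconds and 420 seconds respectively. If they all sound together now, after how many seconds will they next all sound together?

They coincide at every common multiple of the periods; the first is the LCM.
156 = 2^2 × 3 × 13
420 = 2^2 × 3 × 5 × 7
LCM(156, 420) = 2^2 × 3 × 5 × 7 × 13 = 5460.

5460 seconds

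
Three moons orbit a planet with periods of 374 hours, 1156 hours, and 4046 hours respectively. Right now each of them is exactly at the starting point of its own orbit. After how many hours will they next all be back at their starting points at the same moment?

They coincide at every common multiple of the periods; the first is the LCM.
374 = 2 × 11 × 17
1156 = 2^2 × 17^2
4046 = 2 × 7 × 17^2
LCM(374, 1156, 4046) = 2^2 × 7 × 11 × 17^2 = 89012.

89012 hours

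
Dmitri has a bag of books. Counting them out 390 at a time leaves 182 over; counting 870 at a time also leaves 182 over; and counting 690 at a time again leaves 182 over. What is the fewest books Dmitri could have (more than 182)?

260312

N − 182 must be a common multiple of 390, 870, and 690.
390 = 2 × 3 × 5 × 13
870 = 2 × 3 × 5 × 29
690 = 2 × 3 × 5 × 23
LCM(390, 870, 690) = 2 × 3 × 5 × 13 × 23 × 29 = 260130.
Smallest N > 182 is LCM + 182 = 260130 + 182 = 260312.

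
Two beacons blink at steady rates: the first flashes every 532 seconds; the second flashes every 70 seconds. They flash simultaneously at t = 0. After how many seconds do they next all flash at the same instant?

2660 seconds

We need the least common multiple of the intervals.
532 = 2^2 × 7 × 19
70 = 2 × 5 × 7
LCM(532, 70) = 2^2 × 5 × 7 × 19 = 2660.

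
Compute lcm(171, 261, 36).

171 = 3^2 × 19
261 = 3^2 × 29
36 = 2^2 × 3^2
LCM(171, 261, 36) = 2^2 × 3^2 × 19 × 29 = 19836.

19836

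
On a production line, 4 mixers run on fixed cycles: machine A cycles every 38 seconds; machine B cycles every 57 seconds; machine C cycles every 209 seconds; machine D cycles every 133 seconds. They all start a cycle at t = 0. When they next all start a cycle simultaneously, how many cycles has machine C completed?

All finish a whole number of cycles simultaneously at t = LCM of the periods.
38 = 2 × 19
57 = 3 × 19
209 = 11 × 19
133 = 7 × 19
LCM(38, 57, 209, 133) = 2 × 3 × 7 × 11 × 19 = 8778.
Cycles for period 209: 8778 / 209 = 42.

42 cycles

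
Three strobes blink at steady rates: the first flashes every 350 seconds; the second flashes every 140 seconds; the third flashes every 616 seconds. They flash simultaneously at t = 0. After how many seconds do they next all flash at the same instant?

The first simultaneous occurrence is after LCM of the individual periods.
350 = 2 × 5^2 × 7
140 = 2^2 × 5 × 7
616 = 2^3 × 7 × 11
LCM(350, 140, 616) = 2^3 × 5^2 × 7 × 11 = 15400.

15400 seconds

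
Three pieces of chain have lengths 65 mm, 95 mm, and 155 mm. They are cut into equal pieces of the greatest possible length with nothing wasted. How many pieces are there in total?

63

Piece length = gcd(65, 95, 155).
65 = 5 × 13
95 = 5 × 19
155 = 5 × 31
gcd(65, 95, 155) = 5.
Total pieces = 65/5 + 95/5 + 155/5 = 13 + 19 + 31 = 63.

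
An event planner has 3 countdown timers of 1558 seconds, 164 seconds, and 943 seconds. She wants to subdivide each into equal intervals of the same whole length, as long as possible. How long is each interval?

The interval must divide each timer length; the longest such is the gcd.
1558 = 2 × 19 × 41
164 = 2^2 × 41
943 = 23 × 41
gcd(1558, 164, 943) = 41.

41 seconds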